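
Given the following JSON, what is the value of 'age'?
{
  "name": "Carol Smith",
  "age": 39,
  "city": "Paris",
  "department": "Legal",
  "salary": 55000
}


Looking up field 'age'
Value: 39

39


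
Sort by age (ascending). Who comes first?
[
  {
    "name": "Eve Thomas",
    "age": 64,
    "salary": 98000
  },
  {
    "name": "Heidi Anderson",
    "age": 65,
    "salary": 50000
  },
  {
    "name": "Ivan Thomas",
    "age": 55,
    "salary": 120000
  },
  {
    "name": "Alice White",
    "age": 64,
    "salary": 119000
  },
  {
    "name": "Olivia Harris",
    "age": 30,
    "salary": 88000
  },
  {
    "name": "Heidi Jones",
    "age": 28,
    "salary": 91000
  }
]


Sort by: age (ascending)

Sorted order:
  1. Heidi Jones (age = 28)
  2. Olivia Harris (age = 30)
  3. Ivan Thomas (age = 55)
  4. Eve Thomas (age = 64)
  5. Alice White (age = 64)
  6. Heidi Anderson (age = 65)

First: Heidi Jones

Heidi Jones


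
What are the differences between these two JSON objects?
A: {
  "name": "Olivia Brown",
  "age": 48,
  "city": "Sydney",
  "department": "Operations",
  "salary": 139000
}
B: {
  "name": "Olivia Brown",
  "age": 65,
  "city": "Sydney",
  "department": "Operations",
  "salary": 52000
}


Comparing each field (in key order):
  name: same
  age: DIFFERENT
  city: same
  department: same
  salary: DIFFERENT
Differences:
  age: 48 -> 65
  salary: 139000 -> 52000

2 field(s) changed

2 changes: age, salary


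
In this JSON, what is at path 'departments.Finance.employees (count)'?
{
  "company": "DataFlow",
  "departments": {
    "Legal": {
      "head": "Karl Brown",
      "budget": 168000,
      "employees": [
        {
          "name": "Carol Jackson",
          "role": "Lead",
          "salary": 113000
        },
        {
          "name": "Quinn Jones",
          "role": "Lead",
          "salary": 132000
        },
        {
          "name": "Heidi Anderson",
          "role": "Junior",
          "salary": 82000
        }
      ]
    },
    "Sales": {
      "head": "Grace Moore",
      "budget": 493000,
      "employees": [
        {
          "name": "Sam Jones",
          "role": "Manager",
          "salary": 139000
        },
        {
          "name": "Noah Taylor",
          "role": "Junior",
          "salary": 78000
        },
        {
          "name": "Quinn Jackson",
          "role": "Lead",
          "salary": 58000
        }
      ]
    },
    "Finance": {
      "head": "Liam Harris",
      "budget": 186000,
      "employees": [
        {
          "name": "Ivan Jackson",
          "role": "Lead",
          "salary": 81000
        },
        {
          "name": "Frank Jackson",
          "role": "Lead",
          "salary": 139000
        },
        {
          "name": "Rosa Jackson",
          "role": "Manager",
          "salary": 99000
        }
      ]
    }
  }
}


Path: departments.Finance.employees (count)

Navigate:
  -> departments
  -> Finance
  -> employees (array, length 3)

3


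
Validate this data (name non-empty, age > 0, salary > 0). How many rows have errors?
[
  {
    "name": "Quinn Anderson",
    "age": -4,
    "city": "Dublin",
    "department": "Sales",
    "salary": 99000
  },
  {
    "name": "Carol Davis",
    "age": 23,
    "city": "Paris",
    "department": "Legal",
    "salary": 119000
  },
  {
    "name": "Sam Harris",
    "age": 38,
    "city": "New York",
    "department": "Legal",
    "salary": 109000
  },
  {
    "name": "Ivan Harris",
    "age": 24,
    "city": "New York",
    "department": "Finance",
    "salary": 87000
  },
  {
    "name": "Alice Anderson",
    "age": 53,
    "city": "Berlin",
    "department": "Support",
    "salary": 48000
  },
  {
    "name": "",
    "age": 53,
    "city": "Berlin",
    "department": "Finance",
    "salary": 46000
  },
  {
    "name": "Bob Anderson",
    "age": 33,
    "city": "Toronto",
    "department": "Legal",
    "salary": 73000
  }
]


Validating 7 records:
Rules: name non-empty, age > 0, salary > 0

  Row 1 (Quinn Anderson): negative age: -4
  Row 2 (Carol Davis): OK
  Row 3 (Sam Harris): OK
  Row 4 (Ivan Harris): OK
  Row 5 (Alice Anderson): OK
  Row 6 (???): empty name
  Row 7 (Bob Anderson): OK

Total errors: 2

2 errors


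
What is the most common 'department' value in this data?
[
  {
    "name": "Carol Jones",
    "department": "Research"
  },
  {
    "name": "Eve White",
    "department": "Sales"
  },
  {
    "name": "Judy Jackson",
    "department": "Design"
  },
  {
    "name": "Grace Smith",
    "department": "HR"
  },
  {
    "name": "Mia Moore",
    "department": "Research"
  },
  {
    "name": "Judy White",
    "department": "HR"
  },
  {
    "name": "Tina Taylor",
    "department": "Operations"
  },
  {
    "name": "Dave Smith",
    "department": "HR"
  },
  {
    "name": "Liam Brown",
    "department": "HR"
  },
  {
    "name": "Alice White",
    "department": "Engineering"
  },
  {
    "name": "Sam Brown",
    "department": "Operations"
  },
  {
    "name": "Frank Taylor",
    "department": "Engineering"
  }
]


Counting 'department' values across 12 records:

  HR: 4 ####
  Research: 2 ##
  Operations: 2 ##
  Engineering: 2 ##
  Sales: 1 #
  Design: 1 #

Most common: HR (4 times)

HR (4 times)


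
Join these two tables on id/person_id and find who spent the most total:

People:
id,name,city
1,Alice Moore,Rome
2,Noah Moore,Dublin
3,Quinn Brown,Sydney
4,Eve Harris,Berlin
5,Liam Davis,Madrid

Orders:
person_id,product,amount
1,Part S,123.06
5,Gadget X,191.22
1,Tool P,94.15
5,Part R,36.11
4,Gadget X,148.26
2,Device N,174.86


Join on: people.id = orders.person_id

Joined rows:
  Alice Moore (Rome) bought Part S for $123.06
  Liam Davis (Madrid) bought Gadget X for $191.22
  Alice Moore (Rome) bought Tool P for $94.15
  Liam Davis (Madrid) bought Part R for $36.11
  Eve Harris (Berlin) bought Gadget X for $148.26
  Noah Moore (Dublin) bought Device N for $174.86

Total per person:
  Liam Davis: $227.33
  Alice Moore: $217.21
  Noah Moore: $174.86
  Eve Harris: $148.26

Top spender: Liam Davis ($227.33)

Liam Davis ($227.33)


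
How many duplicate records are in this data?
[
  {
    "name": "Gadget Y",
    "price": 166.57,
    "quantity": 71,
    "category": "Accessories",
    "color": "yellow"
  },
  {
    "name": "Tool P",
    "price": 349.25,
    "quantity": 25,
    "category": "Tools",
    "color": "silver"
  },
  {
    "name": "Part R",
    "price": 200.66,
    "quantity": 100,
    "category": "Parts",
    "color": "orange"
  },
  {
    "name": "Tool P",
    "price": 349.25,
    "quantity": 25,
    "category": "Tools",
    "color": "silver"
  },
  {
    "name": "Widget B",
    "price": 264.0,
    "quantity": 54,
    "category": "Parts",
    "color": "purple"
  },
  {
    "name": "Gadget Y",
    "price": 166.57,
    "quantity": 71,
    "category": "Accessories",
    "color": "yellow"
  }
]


Checking 6 records for duplicates:

  Row 1: Gadget Y ($166.57, qty 71)
  Row 2: Tool P ($349.25, qty 25)
  Row 3: Part R ($200.66, qty 100)
  Row 4: Tool P ($349.25, qty 25) <-- DUPLICATE
  Row 5: Widget B ($264.0, qty 54)
  Row 6: Gadget Y ($166.57, qty 71) <-- DUPLICATE

Duplicates found: 2
Unique records: 4

2 duplicates, 4 unique


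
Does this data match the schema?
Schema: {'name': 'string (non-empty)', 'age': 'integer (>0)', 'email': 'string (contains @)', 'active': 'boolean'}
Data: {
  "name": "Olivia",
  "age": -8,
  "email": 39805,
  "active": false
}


Validating each field against schema:
  name: OK (non-empty string)
  age: FAIL (-8 is not > 0)
  email: FAIL (39805 is not a string)
  active: OK (boolean)

Result: INVALID (2 errors: age, email)

INVALID (2 errors: age, email)


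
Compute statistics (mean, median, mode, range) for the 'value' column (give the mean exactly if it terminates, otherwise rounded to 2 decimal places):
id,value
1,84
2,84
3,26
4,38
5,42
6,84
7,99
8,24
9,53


Data: [84, 84, 26, 38, 42, 84, 99, 24, 53]
Count: 9
Sum: 534
Mean: 534/9 ≈ 59.33 (rounded to 2 decimal places)
Sorted: [24, 26, 38, 42, 53, 84, 84, 84, 99]
Median: 53.0
Mode: 84 (3 times)
Range: 99 - 24 = 75
Min: 24, Max: 99

mean≈59.33, median=53.0, mode=84, range=75


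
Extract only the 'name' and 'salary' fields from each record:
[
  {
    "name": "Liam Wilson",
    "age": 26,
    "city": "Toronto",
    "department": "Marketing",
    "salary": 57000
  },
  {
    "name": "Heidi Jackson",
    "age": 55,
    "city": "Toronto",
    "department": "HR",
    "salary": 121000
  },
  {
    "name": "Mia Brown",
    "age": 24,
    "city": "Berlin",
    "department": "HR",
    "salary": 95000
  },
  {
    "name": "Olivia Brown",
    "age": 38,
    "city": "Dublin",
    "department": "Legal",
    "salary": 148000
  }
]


Original: 4 records with fields: name, age, city, department, salary
Keep: ['name', 'salary']
Drop: ['age', 'city', 'department']
Result: 4 records, 2 fields each

[
  {
    "name": "Liam Wilson",
    "salary": 57000
  },
  {
    "name": "Heidi Jackson",
    "salary": 121000
  },
  {
    "name": "Mia Brown",
    "salary": 95000
  },
  {
    "name": "Olivia Brown",
    "salary": 148000
  }
]


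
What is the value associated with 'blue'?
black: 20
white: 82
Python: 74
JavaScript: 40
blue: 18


Looking up key 'blue'
Value: 18

18


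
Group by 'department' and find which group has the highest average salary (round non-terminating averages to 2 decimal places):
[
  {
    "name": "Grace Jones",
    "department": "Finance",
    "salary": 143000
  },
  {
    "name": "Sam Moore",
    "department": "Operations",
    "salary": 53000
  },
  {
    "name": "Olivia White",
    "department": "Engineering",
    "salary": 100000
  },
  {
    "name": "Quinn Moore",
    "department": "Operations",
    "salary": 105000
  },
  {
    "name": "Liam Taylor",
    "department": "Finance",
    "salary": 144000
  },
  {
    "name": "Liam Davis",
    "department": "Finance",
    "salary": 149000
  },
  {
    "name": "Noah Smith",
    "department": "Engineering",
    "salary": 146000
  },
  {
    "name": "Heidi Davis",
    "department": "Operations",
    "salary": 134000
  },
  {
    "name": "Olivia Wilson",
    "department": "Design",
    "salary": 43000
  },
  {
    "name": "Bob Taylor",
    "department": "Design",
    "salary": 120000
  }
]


Group by: department

Groups:
  Design: 2 people, avg salary = 163000/2 = $81500
  Engineering: 2 people, avg salary = 246000/2 = $123000
  Finance: 3 people, avg salary = 436000/3 ≈ $145333.33
  Operations: 3 people, avg salary = 292000/3 ≈ $97333.33

Highest average salary: Finance (≈$145333.33)

Finance (≈$145333.33)


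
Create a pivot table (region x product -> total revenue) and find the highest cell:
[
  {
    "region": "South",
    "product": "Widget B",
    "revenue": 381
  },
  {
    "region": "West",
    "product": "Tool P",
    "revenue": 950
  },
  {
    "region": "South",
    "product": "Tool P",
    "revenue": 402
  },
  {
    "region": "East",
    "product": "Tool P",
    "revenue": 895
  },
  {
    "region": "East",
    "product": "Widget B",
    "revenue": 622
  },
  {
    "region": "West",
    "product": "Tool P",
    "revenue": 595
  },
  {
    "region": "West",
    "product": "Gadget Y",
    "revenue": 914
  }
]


Pivot: region (rows) x product (columns) -> total revenue

     Gadget Y      Tool P        Widget B    
East             0           895           622  
South            0           402           381  
West           914          1545             0  

Highest: West / Tool P = $1545

West / Tool P = $1545


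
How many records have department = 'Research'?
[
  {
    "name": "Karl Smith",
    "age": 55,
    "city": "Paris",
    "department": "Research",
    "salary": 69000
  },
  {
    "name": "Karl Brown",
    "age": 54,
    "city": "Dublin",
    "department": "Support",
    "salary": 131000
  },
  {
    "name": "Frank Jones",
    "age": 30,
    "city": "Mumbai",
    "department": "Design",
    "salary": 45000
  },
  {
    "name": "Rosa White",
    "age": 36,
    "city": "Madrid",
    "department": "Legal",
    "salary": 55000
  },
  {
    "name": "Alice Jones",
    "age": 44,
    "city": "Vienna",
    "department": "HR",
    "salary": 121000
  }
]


Data: 5 records
Condition: department = 'Research'

Checking each record:
  Karl Smith: Research MATCH
  Karl Brown: Support
  Frank Jones: Design
  Rosa White: Legal
  Alice Jones: HR

Count: 1

1


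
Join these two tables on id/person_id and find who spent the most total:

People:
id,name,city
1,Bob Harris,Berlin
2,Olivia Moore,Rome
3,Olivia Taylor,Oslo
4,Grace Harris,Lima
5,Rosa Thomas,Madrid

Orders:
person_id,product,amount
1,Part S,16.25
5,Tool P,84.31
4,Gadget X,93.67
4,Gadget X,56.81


Join on: people.id = orders.person_id

Joined rows:
  Bob Harris (Berlin) bought Part S for $16.25
  Rosa Thomas (Madrid) bought Tool P for $84.31
  Grace Harris (Lima) bought Gadget X for $93.67
  Grace Harris (Lima) bought Gadget X for $56.81

Total per person:
  Grace Harris: $150.48
  Rosa Thomas: $84.31
  Bob Harris: $16.25

Top spender: Grace Harris ($150.48)

Grace Harris ($150.48)


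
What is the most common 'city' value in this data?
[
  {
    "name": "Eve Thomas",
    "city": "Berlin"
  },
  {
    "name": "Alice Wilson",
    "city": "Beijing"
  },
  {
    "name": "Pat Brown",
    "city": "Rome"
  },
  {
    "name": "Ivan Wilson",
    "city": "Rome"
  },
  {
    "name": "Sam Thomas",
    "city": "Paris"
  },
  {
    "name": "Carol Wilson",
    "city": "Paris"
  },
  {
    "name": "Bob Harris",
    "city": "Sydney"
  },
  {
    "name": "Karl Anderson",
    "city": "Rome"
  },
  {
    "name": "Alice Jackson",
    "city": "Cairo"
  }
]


Counting 'city' values across 9 records:

  Rome: 3 ###
  Paris: 2 ##
  Berlin: 1 #
  Beijing: 1 #
  Sydney: 1 #
  Cairo: 1 #

Most common: Rome (3 times)

Rome (3 times)


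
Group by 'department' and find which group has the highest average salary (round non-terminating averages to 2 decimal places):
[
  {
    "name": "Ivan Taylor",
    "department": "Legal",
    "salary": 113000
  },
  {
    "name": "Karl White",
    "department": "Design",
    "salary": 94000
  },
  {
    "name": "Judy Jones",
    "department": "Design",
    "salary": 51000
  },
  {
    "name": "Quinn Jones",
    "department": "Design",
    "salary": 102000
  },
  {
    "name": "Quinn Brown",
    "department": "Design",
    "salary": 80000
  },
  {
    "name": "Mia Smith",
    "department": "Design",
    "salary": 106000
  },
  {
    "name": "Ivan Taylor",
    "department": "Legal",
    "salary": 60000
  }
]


Group by: department

Groups:
  Design: 5 people, avg salary = 433000/5 = $86600
  Legal: 2 people, avg salary = 173000/2 = $86500

Highest average salary: Design ($86600)

Design ($86600)


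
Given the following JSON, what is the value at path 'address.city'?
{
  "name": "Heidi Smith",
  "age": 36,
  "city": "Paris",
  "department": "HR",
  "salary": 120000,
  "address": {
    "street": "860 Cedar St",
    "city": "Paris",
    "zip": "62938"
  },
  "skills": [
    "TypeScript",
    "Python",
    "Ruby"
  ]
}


Query: address.city
Path: address -> city
Value: Paris

Paris


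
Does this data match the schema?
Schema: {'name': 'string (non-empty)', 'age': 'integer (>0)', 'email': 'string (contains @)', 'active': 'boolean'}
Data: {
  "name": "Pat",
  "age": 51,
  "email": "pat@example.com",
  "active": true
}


Validating each field against schema:
  name: OK (non-empty string)
  age: OK (positive integer)
  email: OK (string with @)
  active: OK (boolean)

Result: VALID

VALID


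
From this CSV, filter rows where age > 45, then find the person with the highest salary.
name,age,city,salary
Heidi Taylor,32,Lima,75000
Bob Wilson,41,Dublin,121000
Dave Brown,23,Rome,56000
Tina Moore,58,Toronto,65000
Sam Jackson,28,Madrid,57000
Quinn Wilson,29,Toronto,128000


Filter: age > 45
Sort by: salary (descending)

Filtered records (1):
  Tina Moore, age 58, salary $65000

Highest salary: Tina Moore ($65000)

Tina Moore


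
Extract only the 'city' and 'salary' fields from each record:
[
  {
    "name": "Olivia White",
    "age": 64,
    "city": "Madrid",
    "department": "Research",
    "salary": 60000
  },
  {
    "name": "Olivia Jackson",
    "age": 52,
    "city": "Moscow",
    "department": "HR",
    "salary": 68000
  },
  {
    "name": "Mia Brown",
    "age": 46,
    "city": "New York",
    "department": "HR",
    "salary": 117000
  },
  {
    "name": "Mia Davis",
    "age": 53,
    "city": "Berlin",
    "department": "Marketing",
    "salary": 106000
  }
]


Original: 4 records with fields: name, age, city, department, salary
Keep: ['city', 'salary']
Drop: ['name', 'age', 'department']
Result: 4 records, 2 fields each

[
  {
    "city": "Madrid",
    "salary": 60000
  },
  {
    "city": "Moscow",
    "salary": 68000
  },
  {
    "city": "New York",
    "salary": 117000
  },
  {
    "city": "Berlin",
    "salary": 106000
  }
]


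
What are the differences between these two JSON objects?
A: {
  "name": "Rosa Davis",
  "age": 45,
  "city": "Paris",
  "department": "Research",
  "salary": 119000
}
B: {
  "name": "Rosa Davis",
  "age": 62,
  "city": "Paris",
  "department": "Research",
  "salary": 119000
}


Comparing each field (in key order):
  name: same
  age: DIFFERENT
  city: same
  department: same
  salary: same
Differences:
  age: 45 -> 62

1 field(s) changed

1 change: age


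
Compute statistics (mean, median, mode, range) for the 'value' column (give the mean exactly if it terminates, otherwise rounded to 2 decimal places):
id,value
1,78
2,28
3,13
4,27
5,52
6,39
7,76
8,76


Data: [78, 28, 13, 27, 52, 39, 76, 76]
Count: 8
Sum: 389
Mean: 389/8 = 48.625
Sorted: [13, 27, 28, 39, 52, 76, 76, 78]
Median: 45.5
Mode: 76 (2 times)
Range: 78 - 13 = 65
Min: 13, Max: 78

mean=48.625, median=45.5, mode=76, range=65


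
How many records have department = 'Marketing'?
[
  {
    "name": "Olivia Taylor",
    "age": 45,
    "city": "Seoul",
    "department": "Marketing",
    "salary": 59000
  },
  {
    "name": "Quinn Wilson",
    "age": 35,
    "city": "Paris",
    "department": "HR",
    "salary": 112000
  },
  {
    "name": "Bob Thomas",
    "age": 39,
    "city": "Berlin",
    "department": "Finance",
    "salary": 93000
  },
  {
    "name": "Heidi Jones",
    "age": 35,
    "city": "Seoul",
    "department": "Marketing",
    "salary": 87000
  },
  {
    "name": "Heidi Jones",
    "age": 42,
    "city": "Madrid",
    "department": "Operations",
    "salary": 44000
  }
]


Data: 5 records
Condition: department = 'Marketing'

Checking each record:
  Olivia Taylor: Marketing MATCH
  Quinn Wilson: HR
  Bob Thomas: Finance
  Heidi Jones: Marketing MATCH
  Heidi Jones: Operations

Count: 2

2


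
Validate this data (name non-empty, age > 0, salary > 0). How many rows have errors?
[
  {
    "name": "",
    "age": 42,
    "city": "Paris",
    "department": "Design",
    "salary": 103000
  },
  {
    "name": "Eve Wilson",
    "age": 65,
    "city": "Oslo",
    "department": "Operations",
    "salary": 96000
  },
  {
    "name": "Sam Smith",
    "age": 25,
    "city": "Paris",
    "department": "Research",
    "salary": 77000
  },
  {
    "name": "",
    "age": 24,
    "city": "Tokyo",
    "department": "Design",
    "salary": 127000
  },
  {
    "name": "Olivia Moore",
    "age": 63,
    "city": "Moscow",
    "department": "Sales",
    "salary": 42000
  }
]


Validating 5 records:
Rules: name non-empty, age > 0, salary > 0

  Row 1 (???): empty name
  Row 2 (Eve Wilson): OK
  Row 3 (Sam Smith): OK
  Row 4 (???): empty name
  Row 5 (Olivia Moore): OK

Total errors: 2

2 errors


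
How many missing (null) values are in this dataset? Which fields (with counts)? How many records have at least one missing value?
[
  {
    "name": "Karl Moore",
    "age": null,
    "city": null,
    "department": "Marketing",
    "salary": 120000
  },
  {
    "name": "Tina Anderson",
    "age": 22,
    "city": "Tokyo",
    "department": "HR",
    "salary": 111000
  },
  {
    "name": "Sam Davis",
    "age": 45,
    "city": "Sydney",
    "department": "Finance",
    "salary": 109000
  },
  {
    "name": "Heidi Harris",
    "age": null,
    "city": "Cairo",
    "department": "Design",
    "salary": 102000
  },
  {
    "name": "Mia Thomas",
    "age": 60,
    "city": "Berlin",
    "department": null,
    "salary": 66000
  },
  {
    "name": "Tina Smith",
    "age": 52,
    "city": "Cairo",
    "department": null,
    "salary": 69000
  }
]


Checking for missing (null) values in 6 records:

  Karl Moore: age, city
  Tina Anderson: complete
  Sam Davis: complete
  Heidi Harris: age
  Mia Thomas: department
  Tina Smith: department

Per field:
  name: 0 missing
  age: 2 missing
  city: 1 missing
  department: 2 missing
  salary: 0 missing

Total missing values: 5
Records with any missing: 4

5 missing values (age: 2, city: 1, department: 2); 4 incomplete records


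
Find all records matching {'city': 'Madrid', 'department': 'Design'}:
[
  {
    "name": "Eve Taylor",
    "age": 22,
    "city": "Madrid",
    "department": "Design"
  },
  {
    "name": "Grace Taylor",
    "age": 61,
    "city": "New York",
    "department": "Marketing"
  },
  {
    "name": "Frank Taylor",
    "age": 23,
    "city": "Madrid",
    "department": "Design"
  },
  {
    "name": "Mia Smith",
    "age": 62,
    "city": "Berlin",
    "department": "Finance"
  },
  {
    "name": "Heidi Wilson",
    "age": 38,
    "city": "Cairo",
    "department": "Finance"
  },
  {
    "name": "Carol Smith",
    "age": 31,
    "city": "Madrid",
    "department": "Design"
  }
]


Search criteria: {'city': 'Madrid', 'department': 'Design'}

Checking 6 records:
  Eve Taylor: {city: Madrid, department: Design} <-- MATCH
  Grace Taylor: {city: New York, department: Marketing}
  Frank Taylor: {city: Madrid, department: Design} <-- MATCH
  Mia Smith: {city: Berlin, department: Finance}
  Heidi Wilson: {city: Cairo, department: Finance}
  Carol Smith: {city: Madrid, department: Design} <-- MATCH

Matches: ["Eve Taylor", "Frank Taylor", "Carol Smith"]

["Eve Taylor", "Frank Taylor", "Carol Smith"]


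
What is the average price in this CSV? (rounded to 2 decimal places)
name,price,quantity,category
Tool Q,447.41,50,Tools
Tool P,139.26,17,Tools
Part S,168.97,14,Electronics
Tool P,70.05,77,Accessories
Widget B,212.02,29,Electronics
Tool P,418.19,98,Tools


Computing average price:
Values: [447.41, 139.26, 168.97, 70.05, 212.02, 418.19]
Sum = 1455.90
Count = 6
Average = 1455.90/6 = 242.65

242.65


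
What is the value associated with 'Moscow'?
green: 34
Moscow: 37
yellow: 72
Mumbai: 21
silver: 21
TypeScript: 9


Looking up key 'Moscow'
Value: 37

37


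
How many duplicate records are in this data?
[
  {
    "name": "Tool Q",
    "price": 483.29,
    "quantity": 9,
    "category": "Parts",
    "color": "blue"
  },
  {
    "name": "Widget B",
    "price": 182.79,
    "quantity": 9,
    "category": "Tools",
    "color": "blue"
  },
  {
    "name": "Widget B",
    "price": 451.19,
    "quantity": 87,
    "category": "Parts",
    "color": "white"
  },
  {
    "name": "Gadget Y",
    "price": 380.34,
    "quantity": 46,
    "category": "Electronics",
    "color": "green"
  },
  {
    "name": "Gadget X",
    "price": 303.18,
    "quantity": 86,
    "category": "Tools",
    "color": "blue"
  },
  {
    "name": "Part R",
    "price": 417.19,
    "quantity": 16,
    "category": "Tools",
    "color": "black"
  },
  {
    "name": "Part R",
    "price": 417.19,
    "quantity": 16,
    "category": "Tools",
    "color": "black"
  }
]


Checking 7 records for duplicates:

  Row 1: Tool Q ($483.29, qty 9)
  Row 2: Widget B ($182.79, qty 9)
  Row 3: Widget B ($451.19, qty 87)
  Row 4: Gadget Y ($380.34, qty 46)
  Row 5: Gadget X ($303.18, qty 86)
  Row 6: Part R ($417.19, qty 16)
  Row 7: Part R ($417.19, qty 16) <-- DUPLICATE

Duplicates found: 1
Unique records: 6

1 duplicates, 6 unique


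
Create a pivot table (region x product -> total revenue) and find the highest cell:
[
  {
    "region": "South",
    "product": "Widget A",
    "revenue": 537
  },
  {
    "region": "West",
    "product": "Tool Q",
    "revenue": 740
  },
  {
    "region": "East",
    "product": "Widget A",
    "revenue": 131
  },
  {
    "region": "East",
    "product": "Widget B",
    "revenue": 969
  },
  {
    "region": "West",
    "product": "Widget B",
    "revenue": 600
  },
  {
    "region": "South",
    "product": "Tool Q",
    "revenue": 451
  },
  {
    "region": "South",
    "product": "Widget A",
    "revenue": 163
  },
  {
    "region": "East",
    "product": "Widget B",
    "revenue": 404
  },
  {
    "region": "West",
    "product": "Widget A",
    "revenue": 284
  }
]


Pivot: region (rows) x product (columns) -> total revenue

     Tool Q        Widget A      Widget B    
East             0           131          1373  
South          451           700             0  
West           740           284           600  

Highest: East / Widget B = $1373

East / Widget B = $1373


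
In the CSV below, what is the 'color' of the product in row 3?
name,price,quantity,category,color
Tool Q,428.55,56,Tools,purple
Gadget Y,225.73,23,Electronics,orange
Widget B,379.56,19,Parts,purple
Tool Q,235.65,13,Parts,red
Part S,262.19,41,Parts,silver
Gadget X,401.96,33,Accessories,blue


Query: Row 3 ('Widget B'), column 'color'
Value: purple

purple


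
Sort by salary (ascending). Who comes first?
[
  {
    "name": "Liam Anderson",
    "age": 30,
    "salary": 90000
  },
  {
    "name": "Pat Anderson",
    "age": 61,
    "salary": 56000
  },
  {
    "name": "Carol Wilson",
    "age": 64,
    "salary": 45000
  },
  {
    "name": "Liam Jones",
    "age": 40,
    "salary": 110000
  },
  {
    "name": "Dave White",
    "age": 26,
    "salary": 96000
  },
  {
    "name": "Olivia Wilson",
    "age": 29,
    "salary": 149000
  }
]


Sort by: salary (ascending)

Sorted order:
  1. Carol Wilson (salary = 45000)
  2. Pat Anderson (salary = 56000)
  3. Liam Anderson (salary = 90000)
  4. Dave White (salary = 96000)
  5. Liam Jones (salary = 110000)
  6. Olivia Wilson (salary = 149000)

First: Carol Wilson

Carol Wilson


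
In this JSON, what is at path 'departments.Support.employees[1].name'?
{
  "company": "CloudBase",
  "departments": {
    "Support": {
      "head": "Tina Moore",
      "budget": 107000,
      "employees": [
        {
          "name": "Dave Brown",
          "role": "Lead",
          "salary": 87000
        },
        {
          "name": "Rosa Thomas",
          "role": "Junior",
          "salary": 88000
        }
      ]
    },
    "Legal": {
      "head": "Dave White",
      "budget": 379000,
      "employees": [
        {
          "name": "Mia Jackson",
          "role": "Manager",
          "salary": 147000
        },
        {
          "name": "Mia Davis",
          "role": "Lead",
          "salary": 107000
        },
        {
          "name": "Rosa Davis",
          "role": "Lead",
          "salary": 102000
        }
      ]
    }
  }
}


Path: departments.Support.employees[1].name

Navigate:
  -> departments
  -> Support
  -> employees[1].name = 'Rosa Thomas'

Rosa Thomas


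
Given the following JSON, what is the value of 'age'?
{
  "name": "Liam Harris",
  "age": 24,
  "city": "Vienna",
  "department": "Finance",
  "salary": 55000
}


Looking up field 'age'
Value: 24

24


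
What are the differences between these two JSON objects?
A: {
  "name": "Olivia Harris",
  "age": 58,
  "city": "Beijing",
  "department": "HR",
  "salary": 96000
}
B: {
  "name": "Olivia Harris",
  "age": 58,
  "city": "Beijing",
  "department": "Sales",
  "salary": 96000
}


Comparing each field (in key order):
  name: same
  age: same
  city: same
  department: DIFFERENT
  salary: same
Differences:
  department: HR -> Sales

1 field(s) changed

1 change: department


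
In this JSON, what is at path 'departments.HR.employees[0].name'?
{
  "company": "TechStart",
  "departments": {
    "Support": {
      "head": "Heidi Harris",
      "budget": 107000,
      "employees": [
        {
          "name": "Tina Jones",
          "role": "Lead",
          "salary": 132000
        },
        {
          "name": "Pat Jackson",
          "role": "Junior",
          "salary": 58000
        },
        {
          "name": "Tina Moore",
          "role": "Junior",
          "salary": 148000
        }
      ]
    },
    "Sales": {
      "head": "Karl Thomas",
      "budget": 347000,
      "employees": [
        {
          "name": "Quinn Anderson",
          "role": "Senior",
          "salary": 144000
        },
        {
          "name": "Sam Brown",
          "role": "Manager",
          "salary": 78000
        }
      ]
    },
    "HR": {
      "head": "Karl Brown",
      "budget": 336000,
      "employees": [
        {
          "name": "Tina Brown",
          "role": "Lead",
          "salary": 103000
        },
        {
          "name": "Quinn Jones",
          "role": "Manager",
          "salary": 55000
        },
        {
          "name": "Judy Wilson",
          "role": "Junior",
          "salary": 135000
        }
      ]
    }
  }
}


Path: departments.HR.employees[0].name

Navigate:
  -> departments
  -> HR
  -> employees[0].name = 'Tina Brown'

Tina Brown


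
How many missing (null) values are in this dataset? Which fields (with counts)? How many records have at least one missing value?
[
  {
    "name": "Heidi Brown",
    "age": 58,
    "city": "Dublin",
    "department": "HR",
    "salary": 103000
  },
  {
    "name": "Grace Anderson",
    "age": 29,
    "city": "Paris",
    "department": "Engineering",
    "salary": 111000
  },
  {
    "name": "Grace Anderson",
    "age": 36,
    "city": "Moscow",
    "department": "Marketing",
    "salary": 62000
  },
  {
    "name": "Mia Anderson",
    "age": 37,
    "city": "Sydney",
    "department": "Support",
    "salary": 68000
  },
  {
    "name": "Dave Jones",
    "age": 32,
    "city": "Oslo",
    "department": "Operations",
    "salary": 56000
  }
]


Checking for missing (null) values in 5 records:

  Heidi Brown: complete
  Grace Anderson: complete
  Grace Anderson: complete
  Mia Anderson: complete
  Dave Jones: complete

Per field:
  name: 0 missing
  age: 0 missing
  city: 0 missing
  department: 0 missing
  salary: 0 missing

Total missing values: 0
Records with any missing: 0

0 missing values (none); 0 incomplete records


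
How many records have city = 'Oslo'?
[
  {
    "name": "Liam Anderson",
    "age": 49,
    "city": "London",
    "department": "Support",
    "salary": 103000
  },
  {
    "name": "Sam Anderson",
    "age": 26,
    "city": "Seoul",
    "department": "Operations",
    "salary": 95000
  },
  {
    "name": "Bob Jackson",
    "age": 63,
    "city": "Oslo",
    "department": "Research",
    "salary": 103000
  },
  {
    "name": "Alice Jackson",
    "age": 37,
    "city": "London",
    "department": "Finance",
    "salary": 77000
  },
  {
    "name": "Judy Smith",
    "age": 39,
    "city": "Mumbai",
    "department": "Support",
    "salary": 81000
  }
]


Data: 5 records
Condition: city = 'Oslo'

Checking each record:
  Liam Anderson: London
  Sam Anderson: Seoul
  Bob Jackson: Oslo MATCH
  Alice Jackson: London
  Judy Smith: Mumbai

Count: 1

1


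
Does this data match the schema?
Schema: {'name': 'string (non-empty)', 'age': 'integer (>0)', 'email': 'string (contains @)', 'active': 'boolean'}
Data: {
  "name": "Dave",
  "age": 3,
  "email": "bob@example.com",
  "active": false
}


Validating each field against schema:
  name: OK (non-empty string)
  age: OK (positive integer)
  email: OK (string with @)
  active: OK (boolean)

Result: VALID

VALID


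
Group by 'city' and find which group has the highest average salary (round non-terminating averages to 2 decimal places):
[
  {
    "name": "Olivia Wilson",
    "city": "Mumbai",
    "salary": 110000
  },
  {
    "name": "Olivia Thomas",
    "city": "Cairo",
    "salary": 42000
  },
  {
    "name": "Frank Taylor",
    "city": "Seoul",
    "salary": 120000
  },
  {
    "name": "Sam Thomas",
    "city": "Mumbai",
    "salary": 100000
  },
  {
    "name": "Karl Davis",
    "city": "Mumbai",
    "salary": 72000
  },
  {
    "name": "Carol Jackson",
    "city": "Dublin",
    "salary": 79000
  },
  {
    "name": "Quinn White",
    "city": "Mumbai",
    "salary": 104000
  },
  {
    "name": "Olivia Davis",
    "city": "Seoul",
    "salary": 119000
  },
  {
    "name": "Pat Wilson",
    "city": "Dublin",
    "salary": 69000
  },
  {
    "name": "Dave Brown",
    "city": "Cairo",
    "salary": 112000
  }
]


Group by: city

Groups:
  Cairo: 2 people, avg salary = 154000/2 = $77000
  Dublin: 2 people, avg salary = 148000/2 = $74000
  Mumbai: 4 people, avg salary = 386000/4 = $96500
  Seoul: 2 people, avg salary = 239000/2 = $119500

Highest average salary: Seoul ($119500)

Seoul ($119500)


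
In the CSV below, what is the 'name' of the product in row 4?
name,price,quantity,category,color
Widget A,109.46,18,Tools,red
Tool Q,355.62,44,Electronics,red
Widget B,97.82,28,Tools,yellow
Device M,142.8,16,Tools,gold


Query: Row 4 ('Device M'), column 'name'
Value: Device M

Device M


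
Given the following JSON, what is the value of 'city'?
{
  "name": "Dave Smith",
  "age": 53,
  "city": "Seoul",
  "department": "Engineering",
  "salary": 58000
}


Looking up field 'city'
Value: Seoul

Seoul


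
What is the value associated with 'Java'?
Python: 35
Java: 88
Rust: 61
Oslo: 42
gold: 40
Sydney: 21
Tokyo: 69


Looking up key 'Java'
Value: 88

88


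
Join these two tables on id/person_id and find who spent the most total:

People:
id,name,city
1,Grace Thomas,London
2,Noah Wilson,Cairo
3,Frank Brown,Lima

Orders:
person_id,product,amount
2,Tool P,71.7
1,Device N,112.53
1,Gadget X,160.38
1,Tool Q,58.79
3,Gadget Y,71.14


Join on: people.id = orders.person_id

Joined rows:
  Noah Wilson (Cairo) bought Tool P for $71.7
  Grace Thomas (London) bought Device N for $112.53
  Grace Thomas (London) bought Gadget X for $160.38
  Grace Thomas (London) bought Tool Q for $58.79
  Frank Brown (Lima) bought Gadget Y for $71.14

Total per person:
  Grace Thomas: $331.70
  Noah Wilson: $71.70
  Frank Brown: $71.14

Top spender: Grace Thomas ($331.70)

Grace Thomas ($331.70)


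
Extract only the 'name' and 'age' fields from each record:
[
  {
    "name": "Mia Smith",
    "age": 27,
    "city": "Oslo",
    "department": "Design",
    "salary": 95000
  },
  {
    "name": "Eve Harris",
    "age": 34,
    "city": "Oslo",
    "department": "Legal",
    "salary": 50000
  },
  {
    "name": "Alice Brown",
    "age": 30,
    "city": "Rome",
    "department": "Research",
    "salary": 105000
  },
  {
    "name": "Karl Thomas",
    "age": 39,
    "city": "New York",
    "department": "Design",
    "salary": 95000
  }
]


Original: 4 records with fields: name, age, city, department, salary
Keep: ['name', 'age']
Drop: ['city', 'department', 'salary']
Result: 4 records, 2 fields each

[
  {
    "name": "Mia Smith",
    "age": 27
  },
  {
    "name": "Eve Harris",
    "age": 34
  },
  {
    "name": "Alice Brown",
    "age": 30
  },
  {
    "name": "Karl Thomas",
    "age": 39
  }
]


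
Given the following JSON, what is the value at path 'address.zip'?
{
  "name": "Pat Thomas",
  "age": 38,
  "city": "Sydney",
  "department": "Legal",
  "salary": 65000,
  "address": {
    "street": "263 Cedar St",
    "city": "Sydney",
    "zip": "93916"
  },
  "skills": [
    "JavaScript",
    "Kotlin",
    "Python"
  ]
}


Query: address.zip
Path: address -> zip
Value: 93916

93916


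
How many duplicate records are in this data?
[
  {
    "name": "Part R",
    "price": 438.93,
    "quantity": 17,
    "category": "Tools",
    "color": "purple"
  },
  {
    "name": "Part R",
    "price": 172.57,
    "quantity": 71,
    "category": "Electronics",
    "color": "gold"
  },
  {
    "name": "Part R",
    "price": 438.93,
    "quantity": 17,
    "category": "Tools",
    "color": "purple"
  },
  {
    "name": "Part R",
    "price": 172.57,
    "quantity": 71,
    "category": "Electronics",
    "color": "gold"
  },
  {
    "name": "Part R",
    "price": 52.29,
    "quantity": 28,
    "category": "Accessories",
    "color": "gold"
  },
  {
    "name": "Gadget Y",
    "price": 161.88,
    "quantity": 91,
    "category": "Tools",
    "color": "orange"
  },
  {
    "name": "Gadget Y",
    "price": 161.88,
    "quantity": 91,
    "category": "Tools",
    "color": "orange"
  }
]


Checking 7 records for duplicates:

  Row 1: Part R ($438.93, qty 17)
  Row 2: Part R ($172.57, qty 71)
  Row 3: Part R ($438.93, qty 17) <-- DUPLICATE
  Row 4: Part R ($172.57, qty 71) <-- DUPLICATE
  Row 5: Part R ($52.29, qty 28)
  Row 6: Gadget Y ($161.88, qty 91)
  Row 7: Gadget Y ($161.88, qty 91) <-- DUPLICATE

Duplicates found: 3
Unique records: 4

3 duplicates, 4 unique


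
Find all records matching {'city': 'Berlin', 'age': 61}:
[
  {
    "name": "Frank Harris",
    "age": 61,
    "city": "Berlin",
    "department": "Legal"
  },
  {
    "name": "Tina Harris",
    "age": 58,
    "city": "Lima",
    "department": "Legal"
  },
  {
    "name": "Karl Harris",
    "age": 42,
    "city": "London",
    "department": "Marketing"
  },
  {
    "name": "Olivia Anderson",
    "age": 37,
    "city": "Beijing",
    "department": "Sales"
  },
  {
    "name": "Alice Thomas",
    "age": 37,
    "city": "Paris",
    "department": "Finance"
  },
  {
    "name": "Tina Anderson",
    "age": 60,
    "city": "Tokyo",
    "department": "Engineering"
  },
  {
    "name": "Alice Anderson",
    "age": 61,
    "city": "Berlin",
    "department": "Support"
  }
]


Search criteria: {'city': 'Berlin', 'age': 61}

Checking 7 records:
  Frank Harris: {city: Berlin, age: 61} <-- MATCH
  Tina Harris: {city: Lima, age: 58}
  Karl Harris: {city: London, age: 42}
  Olivia Anderson: {city: Beijing, age: 37}
  Alice Thomas: {city: Paris, age: 37}
  Tina Anderson: {city: Tokyo, age: 60}
  Alice Anderson: {city: Berlin, age: 61} <-- MATCH

Matches: ["Frank Harris", "Alice Anderson"]

["Frank Harris", "Alice Anderson"]


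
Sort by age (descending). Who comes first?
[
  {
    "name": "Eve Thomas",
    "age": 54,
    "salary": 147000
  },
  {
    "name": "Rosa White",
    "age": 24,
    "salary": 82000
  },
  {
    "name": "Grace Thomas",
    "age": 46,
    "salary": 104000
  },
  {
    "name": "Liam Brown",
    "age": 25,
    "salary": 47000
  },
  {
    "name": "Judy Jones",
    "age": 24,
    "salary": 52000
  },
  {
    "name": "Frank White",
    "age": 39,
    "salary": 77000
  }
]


Sort by: age (descending)

Sorted order:
  1. Eve Thomas (age = 54)
  2. Grace Thomas (age = 46)
  3. Frank White (age = 39)
  4. Liam Brown (age = 25)
  5. Rosa White (age = 24)
  6. Judy Jones (age = 24)

First: Eve Thomas

Eve Thomas


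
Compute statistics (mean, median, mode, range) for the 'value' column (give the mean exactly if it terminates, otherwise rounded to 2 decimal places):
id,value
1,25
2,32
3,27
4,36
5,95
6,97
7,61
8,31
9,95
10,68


Data: [25, 32, 27, 36, 95, 97, 61, 31, 95, 68]
Count: 10
Sum: 567
Mean: 567/10 = 56.7
Sorted: [25, 27, 31, 32, 36, 61, 68, 95, 95, 97]
Median: 48.5
Mode: 95 (2 times)
Range: 97 - 25 = 72
Min: 25, Max: 97

mean=56.7, median=48.5, mode=95, range=72


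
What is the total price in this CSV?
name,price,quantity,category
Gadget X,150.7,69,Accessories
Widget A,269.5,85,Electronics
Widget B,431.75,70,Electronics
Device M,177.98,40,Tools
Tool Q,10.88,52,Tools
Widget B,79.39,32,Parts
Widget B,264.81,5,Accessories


Computing total price:
Values: [150.7, 269.5, 431.75, 177.98, 10.88, 79.39, 264.81]
Sum = 1385.01

1385.01


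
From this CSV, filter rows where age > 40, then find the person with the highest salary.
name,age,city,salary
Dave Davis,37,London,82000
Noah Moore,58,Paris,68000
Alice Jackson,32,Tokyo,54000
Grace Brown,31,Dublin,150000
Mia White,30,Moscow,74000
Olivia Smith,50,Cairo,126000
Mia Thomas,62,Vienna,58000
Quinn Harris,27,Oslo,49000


Filter: age > 40
Sort by: salary (descending)

Filtered records (3):
  Olivia Smith, age 50, salary $126000
  Noah Moore, age 58, salary $68000
  Mia Thomas, age 62, salary $58000

Highest salary: Olivia Smith ($126000)

Olivia Smith


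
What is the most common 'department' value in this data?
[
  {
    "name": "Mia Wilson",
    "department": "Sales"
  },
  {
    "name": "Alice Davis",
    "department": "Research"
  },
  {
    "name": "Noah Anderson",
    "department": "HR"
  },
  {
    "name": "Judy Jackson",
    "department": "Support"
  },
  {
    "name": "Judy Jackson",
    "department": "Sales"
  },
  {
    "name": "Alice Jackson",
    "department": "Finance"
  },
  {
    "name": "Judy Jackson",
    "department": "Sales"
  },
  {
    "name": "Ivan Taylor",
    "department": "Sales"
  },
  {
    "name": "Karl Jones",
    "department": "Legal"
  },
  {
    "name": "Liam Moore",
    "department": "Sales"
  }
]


Counting 'department' values across 10 records:

  Sales: 5 #####
  Research: 1 #
  HR: 1 #
  Support: 1 #
  Finance: 1 #
  Legal: 1 #

Most common: Sales (5 times)

Sales (5 times)
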